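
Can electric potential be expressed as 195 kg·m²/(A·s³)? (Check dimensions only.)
Yes

electric potential has SI base units: kg * m^2 / (A * s^3)
kg·m²/(A·s³) reduces to the same SI base units, so it is a valid unit for electric potential.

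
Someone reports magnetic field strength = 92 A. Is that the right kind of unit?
No

magnetic field strength has SI base units: A / m
A does NOT reduce to A / m; a valid unit for magnetic field strength would be e.g. A/m.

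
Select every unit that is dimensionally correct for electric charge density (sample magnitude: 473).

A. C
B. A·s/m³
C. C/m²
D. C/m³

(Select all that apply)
B, D

electric charge density has SI base units: A * s / m^3

Checking each option against A * s / m^3:
  A. C: ✗ does not match
  B. A·s/m³: ✓ matches
  C. C/m²: ✗ does not match
  D. C/m³: ✓ matches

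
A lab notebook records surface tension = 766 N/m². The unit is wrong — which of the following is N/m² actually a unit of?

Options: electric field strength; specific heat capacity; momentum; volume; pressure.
pressure

surface tension should have units dimensionally equivalent to kg / s^2 (e.g. N/m).
The given unit 'N/m²' reduces to kg / (m * s^2). Of the listed options, that is the dimensionality of pressure.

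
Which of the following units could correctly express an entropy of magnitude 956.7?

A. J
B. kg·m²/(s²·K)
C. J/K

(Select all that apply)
B, C

entropy has SI base units: kg * m^2 / (s^2 * K)

Checking each option against kg * m^2 / (s^2 * K):
  A. J: ✗ does not match
  B. kg·m²/(s²·K): ✓ matches
  C. J/K: ✓ matches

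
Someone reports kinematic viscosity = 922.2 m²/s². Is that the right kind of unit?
No

kinematic viscosity has SI base units: m^2 / s
m²/s² does NOT reduce to m^2 / s; a valid unit for kinematic viscosity would be e.g. m²/s.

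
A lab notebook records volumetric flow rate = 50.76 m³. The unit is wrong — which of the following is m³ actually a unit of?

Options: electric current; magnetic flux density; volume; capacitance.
volume

volumetric flow rate should have units dimensionally equivalent to m^3 / s (e.g. m³/s).
The given unit 'm³' reduces to m^3. Of the listed options, that is the dimensionality of volume.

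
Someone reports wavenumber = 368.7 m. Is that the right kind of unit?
No

wavenumber has SI base units: 1 / m
m does NOT reduce to 1 / m; a valid unit for wavenumber would be e.g. 1/m.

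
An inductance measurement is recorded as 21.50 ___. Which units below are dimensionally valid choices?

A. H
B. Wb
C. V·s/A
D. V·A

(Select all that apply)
A, C

inductance has SI base units: kg * m^2 / (A^2 * s^2)

Checking each option against kg * m^2 / (A^2 * s^2):
  A. H: ✓ matches
  B. Wb: ✗ does not match
  C. V·s/A: ✓ matches
  D. V·A: ✗ does not match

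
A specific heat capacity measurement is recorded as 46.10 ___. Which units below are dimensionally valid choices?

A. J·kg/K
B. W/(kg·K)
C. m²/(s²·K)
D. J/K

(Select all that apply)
C

specific heat capacity has SI base units: m^2 / (s^2 * K)

Checking each option against m^2 / (s^2 * K):
  A. J·kg/K: ✗ does not match
  B. W/(kg·K): ✗ does not match
  C. m²/(s²·K): ✓ matches
  D. J/K: ✗ does not match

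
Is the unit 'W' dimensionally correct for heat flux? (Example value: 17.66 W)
No

heat flux has SI base units: kg / s^3
W does NOT reduce to kg / s^3; a valid unit for heat flux would be e.g. W/m².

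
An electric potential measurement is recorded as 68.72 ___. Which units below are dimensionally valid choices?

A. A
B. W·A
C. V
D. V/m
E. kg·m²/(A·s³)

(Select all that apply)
C, E

electric potential has SI base units: kg * m^2 / (A * s^3)

Checking each option against kg * m^2 / (A * s^3):
  A. A: ✗ does not match
  B. W·A: ✗ does not match
  C. V: ✓ matches
  D. V/m: ✗ does not match
  E. kg·m²/(A·s³): ✓ matches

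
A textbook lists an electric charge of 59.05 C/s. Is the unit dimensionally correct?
No

electric charge has SI base units: A * s
C/s does NOT reduce to A * s; a valid unit for electric charge would be e.g. C.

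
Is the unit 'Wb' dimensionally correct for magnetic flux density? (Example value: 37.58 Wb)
No

magnetic flux density has SI base units: kg / (A * s^2)
Wb does NOT reduce to kg / (A * s^2); a valid unit for magnetic flux density would be e.g. T.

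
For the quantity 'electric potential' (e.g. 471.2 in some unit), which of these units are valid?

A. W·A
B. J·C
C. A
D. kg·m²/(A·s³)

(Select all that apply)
D

electric potential has SI base units: kg * m^2 / (A * s^3)

Checking each option against kg * m^2 / (A * s^3):
  A. W·A: ✗ does not match
  B. J·C: ✗ does not match
  C. A: ✗ does not match
  D. kg·m²/(A·s³): ✓ matches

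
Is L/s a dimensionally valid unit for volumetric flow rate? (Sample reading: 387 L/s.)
Yes

volumetric flow rate has SI base units: m^3 / s
L/s reduces to the same SI base units, so it is a valid unit for volumetric flow rate.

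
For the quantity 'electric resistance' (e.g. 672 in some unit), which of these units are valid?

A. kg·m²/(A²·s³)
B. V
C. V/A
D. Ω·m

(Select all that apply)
A, C

electric resistance has SI base units: kg * m^2 / (A^2 * s^3)

Checking each option against kg * m^2 / (A^2 * s^3):
  A. kg·m²/(A²·s³): ✓ matches
  B. V: ✗ does not match
  C. V/A: ✓ matches
  D. Ω·m: ✗ does not match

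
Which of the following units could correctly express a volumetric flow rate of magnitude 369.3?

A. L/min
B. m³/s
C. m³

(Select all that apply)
A, B

volumetric flow rate has SI base units: m^3 / s

Checking each option against m^3 / s:
  A. L/min: ✓ matches
  B. m³/s: ✓ matches
  C. m³: ✗ does not match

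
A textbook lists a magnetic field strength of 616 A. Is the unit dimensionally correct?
No

magnetic field strength has SI base units: A / m
A does NOT reduce to A / m; a valid unit for magnetic field strength would be e.g. A/m.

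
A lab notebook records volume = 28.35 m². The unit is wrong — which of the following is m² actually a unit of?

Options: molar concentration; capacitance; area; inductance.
area

volume should have units dimensionally equivalent to m^3 (e.g. m³).
The given unit 'm²' reduces to m^2. Of the listed options, that is the dimensionality of area.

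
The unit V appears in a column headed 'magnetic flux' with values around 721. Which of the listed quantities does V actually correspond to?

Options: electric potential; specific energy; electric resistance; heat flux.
electric potential

magnetic flux should have units dimensionally equivalent to kg * m^2 / (A * s^2) (e.g. Wb).
The given unit 'V' reduces to kg * m^2 / (A * s^3). Of the listed options, that is the dimensionality of electric potential.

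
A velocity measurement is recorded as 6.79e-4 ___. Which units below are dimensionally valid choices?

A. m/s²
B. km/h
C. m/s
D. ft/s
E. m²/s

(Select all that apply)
B, C, D

velocity has SI base units: m / s

Checking each option against m / s:
  A. m/s²: ✗ does not match
  B. km/h: ✓ matches
  C. m/s: ✓ matches
  D. ft/s: ✓ matches
  E. m²/s: ✗ does not match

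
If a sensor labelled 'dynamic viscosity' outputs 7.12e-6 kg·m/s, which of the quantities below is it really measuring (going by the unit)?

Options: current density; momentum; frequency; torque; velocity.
momentum

dynamic viscosity should have units dimensionally equivalent to kg / (m * s) (e.g. Pa·s).
The given unit 'kg·m/s' reduces to kg * m / s. Of the listed options, that is the dimensionality of momentum.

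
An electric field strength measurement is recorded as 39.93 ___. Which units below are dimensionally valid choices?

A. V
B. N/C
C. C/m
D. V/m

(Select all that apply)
B, D

electric field strength has SI base units: kg * m / (A * s^3)

Checking each option against kg * m / (A * s^3):
  A. V: ✗ does not match
  B. N/C: ✓ matches
  C. C/m: ✗ does not match
  D. V/m: ✓ matches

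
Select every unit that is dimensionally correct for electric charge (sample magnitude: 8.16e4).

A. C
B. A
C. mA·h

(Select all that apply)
A, C

electric charge has SI base units: A * s

Checking each option against A * s:
  A. C: ✓ matches
  B. A: ✗ does not match
  C. mA·h: ✓ matches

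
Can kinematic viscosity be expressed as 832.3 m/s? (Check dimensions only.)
No

kinematic viscosity has SI base units: m^2 / s
m/s does NOT reduce to m^2 / s; a valid unit for kinematic viscosity would be e.g. m²/s.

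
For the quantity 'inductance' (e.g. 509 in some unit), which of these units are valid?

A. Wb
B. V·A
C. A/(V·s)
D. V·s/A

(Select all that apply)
D

inductance has SI base units: kg * m^2 / (A^2 * s^2)

Checking each option against kg * m^2 / (A^2 * s^2):
  A. Wb: ✗ does not match
  B. V·A: ✗ does not match
  C. A/(V·s): ✗ does not match
  D. V·s/A: ✓ matches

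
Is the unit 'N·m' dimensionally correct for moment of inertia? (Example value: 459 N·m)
No

moment of inertia has SI base units: kg * m^2
N·m does NOT reduce to kg * m^2; a valid unit for moment of inertia would be e.g. kg·m².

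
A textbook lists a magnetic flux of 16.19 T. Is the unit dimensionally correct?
No

magnetic flux has SI base units: kg * m^2 / (A * s^2)
T does NOT reduce to kg * m^2 / (A * s^2); a valid unit for magnetic flux would be e.g. Wb.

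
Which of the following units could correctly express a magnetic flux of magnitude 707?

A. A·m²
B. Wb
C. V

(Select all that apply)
B

magnetic flux has SI base units: kg * m^2 / (A * s^2)

Checking each option against kg * m^2 / (A * s^2):
  A. A·m²: ✗ does not match
  B. Wb: ✓ matches
  C. V: ✗ does not match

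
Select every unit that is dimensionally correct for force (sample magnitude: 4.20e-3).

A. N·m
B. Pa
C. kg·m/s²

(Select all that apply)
C

force has SI base units: kg * m / s^2

Checking each option against kg * m / s^2:
  A. N·m: ✗ does not match
  B. Pa: ✗ does not match
  C. kg·m/s²: ✓ matches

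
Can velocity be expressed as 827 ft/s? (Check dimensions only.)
Yes

velocity has SI base units: m / s
ft/s reduces to the same SI base units, so it is a valid unit for velocity.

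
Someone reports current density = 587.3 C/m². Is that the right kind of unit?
No

current density has SI base units: A / m^2
C/m² does NOT reduce to A / m^2; a valid unit for current density would be e.g. A/m².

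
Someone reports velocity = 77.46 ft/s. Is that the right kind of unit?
Yes

velocity has SI base units: m / s
ft/s reduces to the same SI base units, so it is a valid unit for velocity.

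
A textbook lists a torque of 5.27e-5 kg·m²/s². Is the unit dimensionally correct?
Yes

torque has SI base units: kg * m^2 / s^2
kg·m²/s² reduces to the same SI base units, so it is a valid unit for torque.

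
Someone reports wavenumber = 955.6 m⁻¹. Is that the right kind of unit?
Yes

wavenumber has SI base units: 1 / m
m⁻¹ reduces to the same SI base units, so it is a valid unit for wavenumber.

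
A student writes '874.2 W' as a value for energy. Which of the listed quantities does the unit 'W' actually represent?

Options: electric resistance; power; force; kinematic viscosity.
power

energy should have units dimensionally equivalent to kg * m^2 / s^2 (e.g. J).
The given unit 'W' reduces to kg * m^2 / s^3. Of the listed options, that is the dimensionality of power.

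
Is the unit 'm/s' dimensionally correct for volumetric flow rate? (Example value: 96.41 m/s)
No

volumetric flow rate has SI base units: m^3 / s
m/s does NOT reduce to m^3 / s; a valid unit for volumetric flow rate would be e.g. m³/s.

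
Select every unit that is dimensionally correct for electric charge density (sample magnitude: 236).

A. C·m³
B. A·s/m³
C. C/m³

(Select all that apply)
B, C

electric charge density has SI base units: A * s / m^3

Checking each option against A * s / m^3:
  A. C·m³: ✗ does not match
  B. A·s/m³: ✓ matches
  C. C/m³: ✓ matches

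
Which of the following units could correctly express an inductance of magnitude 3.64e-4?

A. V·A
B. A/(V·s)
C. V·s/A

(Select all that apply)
C

inductance has SI base units: kg * m^2 / (A^2 * s^2)

Checking each option against kg * m^2 / (A^2 * s^2):
  A. V·A: ✗ does not match
  B. A/(V·s): ✗ does not match
  C. V·s/A: ✓ matches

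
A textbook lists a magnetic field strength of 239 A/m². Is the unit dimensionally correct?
No

magnetic field strength has SI base units: A / m
A/m² does NOT reduce to A / m; a valid unit for magnetic field strength would be e.g. A/m.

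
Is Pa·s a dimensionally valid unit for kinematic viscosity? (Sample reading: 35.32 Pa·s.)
No

kinematic viscosity has SI base units: m^2 / s
Pa·s does NOT reduce to m^2 / s; a valid unit for kinematic viscosity would be e.g. m²/s.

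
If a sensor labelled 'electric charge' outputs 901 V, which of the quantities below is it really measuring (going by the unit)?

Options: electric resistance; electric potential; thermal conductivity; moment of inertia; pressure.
electric potential

electric charge should have units dimensionally equivalent to A * s (e.g. C).
The given unit 'V' reduces to kg * m^2 / (A * s^3). Of the listed options, that is the dimensionality of electric potential.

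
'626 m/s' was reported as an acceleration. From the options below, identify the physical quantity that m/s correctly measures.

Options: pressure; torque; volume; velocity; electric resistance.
velocity

acceleration should have units dimensionally equivalent to m / s^2 (e.g. m/s²).
The given unit 'm/s' reduces to m / s. Of the listed options, that is the dimensionality of velocity.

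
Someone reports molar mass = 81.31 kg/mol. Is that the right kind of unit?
Yes

molar mass has SI base units: kg / mol
kg/mol reduces to the same SI base units, so it is a valid unit for molar mass.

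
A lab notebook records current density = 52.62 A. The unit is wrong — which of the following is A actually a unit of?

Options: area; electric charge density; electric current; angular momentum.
electric current

current density should have units dimensionally equivalent to A / m^2 (e.g. A/m²).
The given unit 'A' reduces to A. Of the listed options, that is the dimensionality of electric current.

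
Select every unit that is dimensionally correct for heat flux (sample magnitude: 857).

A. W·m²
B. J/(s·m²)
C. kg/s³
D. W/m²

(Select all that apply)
B, C, D

heat flux has SI base units: kg / s^3

Checking each option against kg / s^3:
  A. W·m²: ✗ does not match
  B. J/(s·m²): ✓ matches
  C. kg/s³: ✓ matches
  D. W/m²: ✓ matches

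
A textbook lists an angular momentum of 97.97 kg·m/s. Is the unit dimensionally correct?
No

angular momentum has SI base units: kg * m^2 / s
kg·m/s does NOT reduce to kg * m^2 / s; a valid unit for angular momentum would be e.g. kg·m²/s.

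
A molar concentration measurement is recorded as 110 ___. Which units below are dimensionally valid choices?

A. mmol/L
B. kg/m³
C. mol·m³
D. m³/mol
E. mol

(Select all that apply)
A

molar concentration has SI base units: mol / m^3

Checking each option against mol / m^3:
  A. mmol/L: ✓ matches
  B. kg/m³: ✗ does not match
  C. mol·m³: ✗ does not match
  D. m³/mol: ✗ does not match
  E. mol: ✗ does not match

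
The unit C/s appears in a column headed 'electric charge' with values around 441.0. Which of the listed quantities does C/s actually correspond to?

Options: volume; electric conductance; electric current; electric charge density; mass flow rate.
electric current

electric charge should have units dimensionally equivalent to A * s (e.g. C).
The given unit 'C/s' reduces to A. Of the listed options, that is the dimensionality of electric current.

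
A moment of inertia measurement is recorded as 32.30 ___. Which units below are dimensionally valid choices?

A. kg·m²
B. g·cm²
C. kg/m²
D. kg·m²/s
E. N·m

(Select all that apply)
A, B

moment of inertia has SI base units: kg * m^2

Checking each option against kg * m^2:
  A. kg·m²: ✓ matches
  B. g·cm²: ✓ matches
  C. kg/m²: ✗ does not match
  D. kg·m²/s: ✗ does not match
  E. N·m: ✗ does not match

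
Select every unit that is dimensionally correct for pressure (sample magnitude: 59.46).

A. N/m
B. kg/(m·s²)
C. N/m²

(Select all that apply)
B, C

pressure has SI base units: kg / (m * s^2)

Checking each option against kg / (m * s^2):
  A. N/m: ✗ does not match
  B. kg/(m·s²): ✓ matches
  C. N/m²: ✓ matches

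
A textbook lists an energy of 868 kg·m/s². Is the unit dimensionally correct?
No

energy has SI base units: kg * m^2 / s^2
kg·m/s² does NOT reduce to kg * m^2 / s^2; a valid unit for energy would be e.g. J.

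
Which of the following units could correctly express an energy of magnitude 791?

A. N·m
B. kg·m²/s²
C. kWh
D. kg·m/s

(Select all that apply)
A, B, C

energy has SI base units: kg * m^2 / s^2

Checking each option against kg * m^2 / s^2:
  A. N·m: ✓ matches
  B. kg·m²/s²: ✓ matches
  C. kWh: ✓ matches
  D. kg·m/s: ✗ does not match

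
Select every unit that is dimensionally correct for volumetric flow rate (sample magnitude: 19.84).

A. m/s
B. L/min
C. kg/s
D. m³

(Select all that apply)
B

volumetric flow rate has SI base units: m^3 / s

Checking each option against m^3 / s:
  A. m/s: ✗ does not match
  B. L/min: ✓ matches
  C. kg/s: ✗ does not match
  D. m³: ✗ does not match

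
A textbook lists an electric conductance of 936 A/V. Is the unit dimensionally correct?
Yes

electric conductance has SI base units: A^2 * s^3 / (kg * m^2)
A/V reduces to the same SI base units, so it is a valid unit for electric conductance.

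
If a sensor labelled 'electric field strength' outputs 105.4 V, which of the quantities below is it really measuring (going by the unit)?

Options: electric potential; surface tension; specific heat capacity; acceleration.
electric potential

electric field strength should have units dimensionally equivalent to kg * m / (A * s^3) (e.g. V/m).
The given unit 'V' reduces to kg * m^2 / (A * s^3). Of the listed options, that is the dimensionality of electric potential.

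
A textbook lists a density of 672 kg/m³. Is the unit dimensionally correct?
Yes

density has SI base units: kg / m^3
kg/m³ reduces to the same SI base units, so it is a valid unit for density.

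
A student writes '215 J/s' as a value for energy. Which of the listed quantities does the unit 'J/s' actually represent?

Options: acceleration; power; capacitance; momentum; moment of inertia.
power

energy should have units dimensionally equivalent to kg * m^2 / s^2 (e.g. J).
The given unit 'J/s' reduces to kg * m^2 / s^3. Of the listed options, that is the dimensionality of power.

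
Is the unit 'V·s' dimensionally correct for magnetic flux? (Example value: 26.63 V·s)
Yes

magnetic flux has SI base units: kg * m^2 / (A * s^2)
V·s reduces to the same SI base units, so it is a valid unit for magnetic flux.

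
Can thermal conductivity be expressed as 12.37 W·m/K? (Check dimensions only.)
No

thermal conductivity has SI base units: kg * m / (s^3 * K)
W·m/K does NOT reduce to kg * m / (s^3 * K); a valid unit for thermal conductivity would be e.g. W/(m·K).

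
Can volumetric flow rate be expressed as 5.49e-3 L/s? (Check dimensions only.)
Yes

volumetric flow rate has SI base units: m^3 / s
L/s reduces to the same SI base units, so it is a valid unit for volumetric flow rate.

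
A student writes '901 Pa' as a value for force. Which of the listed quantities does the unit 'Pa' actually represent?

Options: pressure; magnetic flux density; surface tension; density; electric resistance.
pressure

force should have units dimensionally equivalent to kg * m / s^2 (e.g. N).
The given unit 'Pa' reduces to kg / (m * s^2). Of the listed options, that is the dimensionality of pressure.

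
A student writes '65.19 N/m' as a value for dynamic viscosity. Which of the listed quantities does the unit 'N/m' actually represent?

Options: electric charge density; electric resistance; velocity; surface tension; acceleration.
surface tension

dynamic viscosity should have units dimensionally equivalent to kg / (m * s) (e.g. Pa·s).
The given unit 'N/m' reduces to kg / s^2. Of the listed options, that is the dimensionality of surface tension.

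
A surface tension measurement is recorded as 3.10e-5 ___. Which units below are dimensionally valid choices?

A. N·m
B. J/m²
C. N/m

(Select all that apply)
B, C

surface tension has SI base units: kg / s^2

Checking each option against kg / s^2:
  A. N·m: ✗ does not match
  B. J/m²: ✓ matches
  C. N/m: ✓ matches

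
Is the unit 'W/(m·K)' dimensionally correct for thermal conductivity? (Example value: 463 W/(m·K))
Yes

thermal conductivity has SI base units: kg * m / (s^3 * K)
W/(m·K) reduces to the same SI base units, so it is a valid unit for thermal conductivity.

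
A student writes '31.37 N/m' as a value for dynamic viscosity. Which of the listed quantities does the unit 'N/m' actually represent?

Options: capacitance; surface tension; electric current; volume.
surface tension

dynamic viscosity should have units dimensionally equivalent to kg / (m * s) (e.g. Pa·s).
The given unit 'N/m' reduces to kg / s^2. Of the listed options, that is the dimensionality of surface tension.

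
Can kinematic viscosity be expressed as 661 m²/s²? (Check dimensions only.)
No

kinematic viscosity has SI base units: m^2 / s
m²/s² does NOT reduce to m^2 / s; a valid unit for kinematic viscosity would be e.g. m²/s.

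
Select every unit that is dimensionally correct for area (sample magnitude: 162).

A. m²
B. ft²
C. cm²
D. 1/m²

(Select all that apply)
A, B, C

area has SI base units: m^2

Checking each option against m^2:
  A. m²: ✓ matches
  B. ft²: ✓ matches
  C. cm²: ✓ matches
  D. 1/m²: ✗ does not match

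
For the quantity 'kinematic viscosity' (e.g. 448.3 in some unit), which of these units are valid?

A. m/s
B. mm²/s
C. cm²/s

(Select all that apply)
B, C

kinematic viscosity has SI base units: m^2 / s

Checking each option against m^2 / s:
  A. m/s: ✗ does not match
  B. mm²/s: ✓ matches
  C. cm²/s: ✓ matches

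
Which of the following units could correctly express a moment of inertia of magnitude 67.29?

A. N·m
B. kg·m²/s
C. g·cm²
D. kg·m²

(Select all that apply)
C, D

moment of inertia has SI base units: kg * m^2

Checking each option against kg * m^2:
  A. N·m: ✗ does not match
  B. kg·m²/s: ✗ does not match
  C. g·cm²: ✓ matches
  D. kg·m²: ✓ matches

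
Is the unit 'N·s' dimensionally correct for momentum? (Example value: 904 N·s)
Yes

momentum has SI base units: kg * m / s
N·s reduces to the same SI base units, so it is a valid unit for momentum.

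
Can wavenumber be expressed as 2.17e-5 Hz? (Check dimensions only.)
No

wavenumber has SI base units: 1 / m
Hz does NOT reduce to 1 / m; a valid unit for wavenumber would be e.g. 1/m.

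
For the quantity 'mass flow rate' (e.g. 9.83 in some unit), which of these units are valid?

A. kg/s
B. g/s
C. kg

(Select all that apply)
A, B

mass flow rate has SI base units: kg / s

Checking each option against kg / s:
  A. kg/s: ✓ matches
  B. g/s: ✓ matches
  C. kg: ✗ does not match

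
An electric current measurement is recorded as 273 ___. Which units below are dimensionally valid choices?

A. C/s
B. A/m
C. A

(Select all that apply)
A, C

electric current has SI base units: A

Checking each option against A:
  A. C/s: ✓ matches
  B. A/m: ✗ does not match
  C. A: ✓ matches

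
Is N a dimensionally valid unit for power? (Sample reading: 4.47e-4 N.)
No

power has SI base units: kg * m^2 / s^3
N does NOT reduce to kg * m^2 / s^3; a valid unit for power would be e.g. W.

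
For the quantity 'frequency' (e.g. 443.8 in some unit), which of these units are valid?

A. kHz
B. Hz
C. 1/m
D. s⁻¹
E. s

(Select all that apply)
A, B, D

frequency has SI base units: 1 / s

Checking each option against 1 / s:
  A. kHz: ✓ matches
  B. Hz: ✓ matches
  C. 1/m: ✗ does not match
  D. s⁻¹: ✓ matches
  E. s: ✗ does not match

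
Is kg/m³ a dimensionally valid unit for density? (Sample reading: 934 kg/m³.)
Yes

density has SI base units: kg / m^3
kg/m³ reduces to the same SI base units, so it is a valid unit for density.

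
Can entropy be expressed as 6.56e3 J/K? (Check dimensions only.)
Yes

entropy has SI base units: kg * m^2 / (s^2 * K)
J/K reduces to the same SI base units, so it is a valid unit for entropy.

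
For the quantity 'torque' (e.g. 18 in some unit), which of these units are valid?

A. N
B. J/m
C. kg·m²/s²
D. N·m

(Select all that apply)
C, D

torque has SI base units: kg * m^2 / s^2

Checking each option against kg * m^2 / s^2:
  A. N: ✗ does not match
  B. J/m: ✗ does not match
  C. kg·m²/s²: ✓ matches
  D. N·m: ✓ matches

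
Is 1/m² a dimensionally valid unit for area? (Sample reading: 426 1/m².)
No

area has SI base units: m^2
1/m² does NOT reduce to m^2; a valid unit for area would be e.g. m².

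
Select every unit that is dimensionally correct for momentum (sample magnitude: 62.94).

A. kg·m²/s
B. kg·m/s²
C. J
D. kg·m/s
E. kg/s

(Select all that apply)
D

momentum has SI base units: kg * m / s

Checking each option against kg * m / s:
  A. kg·m²/s: ✗ does not match
  B. kg·m/s²: ✗ does not match
  C. J: ✗ does not match
  D. kg·m/s: ✓ matches
  E. kg/s: ✗ does not match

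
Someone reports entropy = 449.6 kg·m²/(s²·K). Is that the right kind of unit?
Yes

entropy has SI base units: kg * m^2 / (s^2 * K)
kg·m²/(s²·K) reduces to the same SI base units, so it is a valid unit for entropy.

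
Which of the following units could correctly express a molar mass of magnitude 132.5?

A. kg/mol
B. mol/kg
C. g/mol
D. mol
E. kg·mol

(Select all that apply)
A, C

molar mass has SI base units: kg / mol

Checking each option against kg / mol:
  A. kg/mol: ✓ matches
  B. mol/kg: ✗ does not match
  C. g/mol: ✓ matches
  D. mol: ✗ does not match
  E. kg·mol: ✗ does not match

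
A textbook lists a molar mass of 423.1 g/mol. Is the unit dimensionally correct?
Yes

molar mass has SI base units: kg / mol
g/mol reduces to the same SI base units, so it is a valid unit for molar mass.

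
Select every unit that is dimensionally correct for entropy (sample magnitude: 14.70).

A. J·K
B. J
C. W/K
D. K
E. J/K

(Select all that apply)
E

entropy has SI base units: kg * m^2 / (s^2 * K)

Checking each option against kg * m^2 / (s^2 * K):
  A. J·K: ✗ does not match
  B. J: ✗ does not match
  C. W/K: ✗ does not match
  D. K: ✗ does not match
  E. J/K: ✓ matches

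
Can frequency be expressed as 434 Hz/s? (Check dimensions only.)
No

frequency has SI base units: 1 / s
Hz/s does NOT reduce to 1 / s; a valid unit for frequency would be e.g. Hz.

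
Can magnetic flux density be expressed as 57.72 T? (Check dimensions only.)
Yes

magnetic flux density has SI base units: kg / (A * s^2)
T reduces to the same SI base units, so it is a valid unit for magnetic flux density.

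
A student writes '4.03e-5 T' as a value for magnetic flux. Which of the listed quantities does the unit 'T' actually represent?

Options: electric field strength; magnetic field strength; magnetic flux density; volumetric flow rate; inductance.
magnetic flux density

magnetic flux should have units dimensionally equivalent to kg * m^2 / (A * s^2) (e.g. Wb).
The given unit 'T' reduces to kg / (A * s^2). Of the listed options, that is the dimensionality of magnetic flux density.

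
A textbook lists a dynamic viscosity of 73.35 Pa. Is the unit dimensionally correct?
No

dynamic viscosity has SI base units: kg / (m * s)
Pa does NOT reduce to kg / (m * s); a valid unit for dynamic viscosity would be e.g. Pa·s.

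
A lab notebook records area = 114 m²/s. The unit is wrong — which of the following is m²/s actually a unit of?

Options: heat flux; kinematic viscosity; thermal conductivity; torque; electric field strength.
kinematic viscosity

area should have units dimensionally equivalent to m^2 (e.g. m²).
The given unit 'm²/s' reduces to m^2 / s. Of the listed options, that is the dimensionality of kinematic viscosity.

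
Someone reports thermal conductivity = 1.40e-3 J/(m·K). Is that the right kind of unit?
No

thermal conductivity has SI base units: kg * m / (s^3 * K)
J/(m·K) does NOT reduce to kg * m / (s^3 * K); a valid unit for thermal conductivity would be e.g. W/(m·K).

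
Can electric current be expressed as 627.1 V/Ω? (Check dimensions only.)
Yes

electric current has SI base units: A
V/Ω reduces to the same SI base units, so it is a valid unit for electric current.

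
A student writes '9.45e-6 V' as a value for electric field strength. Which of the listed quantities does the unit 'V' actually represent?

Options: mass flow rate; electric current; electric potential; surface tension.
electric potential

electric field strength should have units dimensionally equivalent to kg * m / (A * s^3) (e.g. V/m).
The given unit 'V' reduces to kg * m^2 / (A * s^3). Of the listed options, that is the dimensionality of electric potential.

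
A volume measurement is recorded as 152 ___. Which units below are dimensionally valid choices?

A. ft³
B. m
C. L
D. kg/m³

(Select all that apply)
A, C

volume has SI base units: m^3

Checking each option against m^3:
  A. ft³: ✓ matches
  B. m: ✗ does not match
  C. L: ✓ matches
  D. kg/m³: ✗ does not match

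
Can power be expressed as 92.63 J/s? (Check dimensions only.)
Yes

power has SI base units: kg * m^2 / s^3
J/s reduces to the same SI base units, so it is a valid unit for power.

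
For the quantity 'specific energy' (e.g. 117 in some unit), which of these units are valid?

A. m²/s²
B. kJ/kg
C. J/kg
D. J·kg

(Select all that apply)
A, B, C

specific energy has SI base units: m^2 / s^2

Checking each option against m^2 / s^2:
  A. m²/s²: ✓ matches
  B. kJ/kg: ✓ matches
  C. J/kg: ✓ matches
  D. J·kg: ✗ does not match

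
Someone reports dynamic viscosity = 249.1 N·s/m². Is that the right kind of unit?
Yes

dynamic viscosity has SI base units: kg / (m * s)
N·s/m² reduces to the same SI base units, so it is a valid unit for dynamic viscosity.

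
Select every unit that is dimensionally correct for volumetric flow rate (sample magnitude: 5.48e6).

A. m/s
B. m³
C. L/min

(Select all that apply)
C

volumetric flow rate has SI base units: m^3 / s

Checking each option against m^3 / s:
  A. m/s: ✗ does not match
  B. m³: ✗ does not match
  C. L/min: ✓ matches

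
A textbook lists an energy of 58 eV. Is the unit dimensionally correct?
Yes

energy has SI base units: kg * m^2 / s^2
eV reduces to the same SI base units, so it is a valid unit for energy.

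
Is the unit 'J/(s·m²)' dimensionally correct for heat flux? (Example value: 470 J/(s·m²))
Yes

heat flux has SI base units: kg / s^3
J/(s·m²) reduces to the same SI base units, so it is a valid unit for heat flux.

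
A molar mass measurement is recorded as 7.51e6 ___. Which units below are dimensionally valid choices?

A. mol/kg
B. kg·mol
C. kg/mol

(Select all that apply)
C

molar mass has SI base units: kg / mol

Checking each option against kg / mol:
  A. mol/kg: ✗ does not match
  B. kg·mol: ✗ does not match
  C. kg/mol: ✓ matches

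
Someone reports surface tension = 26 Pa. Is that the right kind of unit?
No

surface tension has SI base units: kg / s^2
Pa does NOT reduce to kg / s^2; a valid unit for surface tension would be e.g. N/m.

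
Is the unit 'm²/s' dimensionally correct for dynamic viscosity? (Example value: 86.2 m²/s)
No

dynamic viscosity has SI base units: kg / (m * s)
m²/s does NOT reduce to kg / (m * s); a valid unit for dynamic viscosity would be e.g. Pa·s.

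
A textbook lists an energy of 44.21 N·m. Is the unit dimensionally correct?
Yes

energy has SI base units: kg * m^2 / s^2
N·m reduces to the same SI base units, so it is a valid unit for energy.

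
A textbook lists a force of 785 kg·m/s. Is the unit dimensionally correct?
No

force has SI base units: kg * m / s^2
kg·m/s does NOT reduce to kg * m / s^2; a valid unit for force would be e.g. N.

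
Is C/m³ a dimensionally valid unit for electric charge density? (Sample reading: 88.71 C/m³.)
Yes

electric charge density has SI base units: A * s / m^3
C/m³ reduces to the same SI base units, so it is a valid unit for electric charge density.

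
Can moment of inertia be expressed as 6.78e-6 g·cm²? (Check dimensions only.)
Yes

moment of inertia has SI base units: kg * m^2
g·cm² reduces to the same SI base units, so it is a valid unit for moment of inertia.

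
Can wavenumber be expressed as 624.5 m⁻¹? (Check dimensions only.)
Yes

wavenumber has SI base units: 1 / m
m⁻¹ reduces to the same SI base units, so it is a valid unit for wavenumber.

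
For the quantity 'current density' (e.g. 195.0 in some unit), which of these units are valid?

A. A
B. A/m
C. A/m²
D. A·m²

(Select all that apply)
C

current density has SI base units: A / m^2

Checking each option against A / m^2:
  A. A: ✗ does not match
  B. A/m: ✗ does not match
  C. A/m²: ✓ matches
  D. A·m²: ✗ does not match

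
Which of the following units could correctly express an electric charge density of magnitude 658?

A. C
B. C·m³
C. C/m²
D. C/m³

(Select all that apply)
D

electric charge density has SI base units: A * s / m^3

Checking each option against A * s / m^3:
  A. C: ✗ does not match
  B. C·m³: ✗ does not match
  C. C/m²: ✗ does not match
  D. C/m³: ✓ matches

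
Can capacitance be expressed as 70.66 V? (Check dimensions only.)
No

capacitance has SI base units: A^2 * s^4 / (kg * m^2)
V does NOT reduce to A^2 * s^4 / (kg * m^2); a valid unit for capacitance would be e.g. F.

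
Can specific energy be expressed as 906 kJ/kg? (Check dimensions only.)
Yes

specific energy has SI base units: m^2 / s^2
kJ/kg reduces to the same SI base units, so it is a valid unit for specific energy.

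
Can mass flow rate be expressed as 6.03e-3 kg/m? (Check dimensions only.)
No

mass flow rate has SI base units: kg / s
kg/m does NOT reduce to kg / s; a valid unit for mass flow rate would be e.g. kg/s.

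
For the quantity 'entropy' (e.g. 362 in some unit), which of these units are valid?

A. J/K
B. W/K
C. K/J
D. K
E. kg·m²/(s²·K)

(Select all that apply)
A, E

entropy has SI base units: kg * m^2 / (s^2 * K)

Checking each option against kg * m^2 / (s^2 * K):
  A. J/K: ✓ matches
  B. W/K: ✗ does not match
  C. K/J: ✗ does not match
  D. K: ✗ does not match
  E. kg·m²/(s²·K): ✓ matches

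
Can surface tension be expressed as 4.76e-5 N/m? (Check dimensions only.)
Yes

surface tension has SI base units: kg / s^2
N/m reduces to the same SI base units, so it is a valid unit for surface tension.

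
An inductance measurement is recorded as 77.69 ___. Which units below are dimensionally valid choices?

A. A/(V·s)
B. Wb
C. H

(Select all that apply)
C

inductance has SI base units: kg * m^2 / (A^2 * s^2)

Checking each option against kg * m^2 / (A^2 * s^2):
  A. A/(V·s): ✗ does not match
  B. Wb: ✗ does not match
  C. H: ✓ matches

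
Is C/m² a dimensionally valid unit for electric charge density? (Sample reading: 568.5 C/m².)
No

electric charge density has SI base units: A * s / m^3
C/m² does NOT reduce to A * s / m^3; a valid unit for electric charge density would be e.g. C/m³.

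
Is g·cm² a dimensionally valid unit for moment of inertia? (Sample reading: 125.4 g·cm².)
Yes

moment of inertia has SI base units: kg * m^2
g·cm² reduces to the same SI base units, so it is a valid unit for moment of inertia.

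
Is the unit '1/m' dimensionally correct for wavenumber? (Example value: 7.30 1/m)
Yes

wavenumber has SI base units: 1 / m
1/m reduces to the same SI base units, so it is a valid unit for wavenumber.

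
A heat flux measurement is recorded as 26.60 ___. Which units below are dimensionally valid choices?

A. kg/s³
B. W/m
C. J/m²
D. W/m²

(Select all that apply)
A, D

heat flux has SI base units: kg / s^3

Checking each option against kg / s^3:
  A. kg/s³: ✓ matches
  B. W/m: ✗ does not match
  C. J/m²: ✗ does not match
  D. W/m²: ✓ matches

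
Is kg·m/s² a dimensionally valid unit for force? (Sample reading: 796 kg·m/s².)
Yes

force has SI base units: kg * m / s^2
kg·m/s² reduces to the same SI base units, so it is a valid unit for force.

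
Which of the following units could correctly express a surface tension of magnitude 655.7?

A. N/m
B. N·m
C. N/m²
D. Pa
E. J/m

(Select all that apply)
A

surface tension has SI base units: kg / s^2

Checking each option against kg / s^2:
  A. N/m: ✓ matches
  B. N·m: ✗ does not match
  C. N/m²: ✗ does not match
  D. Pa: ✗ does not match
  E. J/m: ✗ does not match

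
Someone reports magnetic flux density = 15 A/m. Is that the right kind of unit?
No

magnetic flux density has SI base units: kg / (A * s^2)
A/m does NOT reduce to kg / (A * s^2); a valid unit for magnetic flux density would be e.g. T.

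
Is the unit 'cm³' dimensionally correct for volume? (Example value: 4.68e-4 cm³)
Yes

volume has SI base units: m^3
cm³ reduces to the same SI base units, so it is a valid unit for volume.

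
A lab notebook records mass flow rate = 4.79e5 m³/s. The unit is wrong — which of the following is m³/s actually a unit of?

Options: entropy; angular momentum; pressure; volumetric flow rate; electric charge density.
volumetric flow rate

mass flow rate should have units dimensionally equivalent to kg / s (e.g. kg/s).
The given unit 'm³/s' reduces to m^3 / s. Of the listed options, that is the dimensionality of volumetric flow rate.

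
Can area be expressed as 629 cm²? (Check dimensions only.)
Yes

area has SI base units: m^2
cm² reduces to the same SI base units, so it is a valid unit for area.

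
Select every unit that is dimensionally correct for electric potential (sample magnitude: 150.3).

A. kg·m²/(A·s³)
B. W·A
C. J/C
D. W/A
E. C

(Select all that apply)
A, C, D

electric potential has SI base units: kg * m^2 / (A * s^3)

Checking each option against kg * m^2 / (A * s^3):
  A. kg·m²/(A·s³): ✓ matches
  B. W·A: ✗ does not match
  C. J/C: ✓ matches
  D. W/A: ✓ matches
  E. C: ✗ does not match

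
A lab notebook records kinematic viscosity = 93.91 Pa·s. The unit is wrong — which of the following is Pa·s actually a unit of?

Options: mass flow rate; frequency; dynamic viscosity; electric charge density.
dynamic viscosity

kinematic viscosity should have units dimensionally equivalent to m^2 / s (e.g. m²/s).
The given unit 'Pa·s' reduces to kg / (m * s). Of the listed options, that is the dimensionality of dynamic viscosity.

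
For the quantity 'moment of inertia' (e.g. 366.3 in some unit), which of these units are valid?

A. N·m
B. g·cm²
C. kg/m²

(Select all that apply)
B

moment of inertia has SI base units: kg * m^2

Checking each option against kg * m^2:
  A. N·m: ✗ does not match
  B. g·cm²: ✓ matches
  C. kg/m²: ✗ does not match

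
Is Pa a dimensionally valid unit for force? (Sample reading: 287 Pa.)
No

force has SI base units: kg * m / s^2
Pa does NOT reduce to kg * m / s^2; a valid unit for force would be e.g. N.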